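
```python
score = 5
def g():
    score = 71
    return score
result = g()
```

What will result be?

Step 1: Global score = 5.
Step 2: g() creates local score = 71, shadowing the global.
Step 3: Returns local score = 71. result = 71

The answer is 71.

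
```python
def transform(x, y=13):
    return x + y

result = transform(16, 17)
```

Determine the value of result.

Step 1: transform(16, 17) overrides default y with 17.
Step 2: Returns 16 + 17 = 33.
Step 3: result = 33

The answer is 33.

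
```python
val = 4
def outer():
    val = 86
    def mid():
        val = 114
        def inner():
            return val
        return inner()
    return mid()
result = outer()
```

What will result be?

Step 1: Three levels of shadowing: global 4, outer 86, mid 114.
Step 2: inner() finds val = 114 in enclosing mid() scope.
Step 3: result = 114

The answer is 114.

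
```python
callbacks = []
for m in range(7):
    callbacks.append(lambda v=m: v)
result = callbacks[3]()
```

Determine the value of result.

Step 1: Default argument v=m captures m's value at each iteration.
Step 2: callbacks[3] captured v = 3 when m was 3.
Step 3: result = 3

The answer is 3.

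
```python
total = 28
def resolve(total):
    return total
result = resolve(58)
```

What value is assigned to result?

Step 1: Global total = 28.
Step 2: resolve(58) takes parameter total = 58, which shadows the global.
Step 3: result = 58

The answer is 58.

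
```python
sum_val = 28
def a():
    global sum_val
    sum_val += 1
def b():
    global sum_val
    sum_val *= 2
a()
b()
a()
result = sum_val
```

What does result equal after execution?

Step 1: sum_val = 28.
Step 2: a(): sum_val = 28 + 1 = 29.
Step 3: b(): sum_val = 29 * 2 = 58.
Step 4: a(): sum_val = 58 + 1 = 59

The answer is 59.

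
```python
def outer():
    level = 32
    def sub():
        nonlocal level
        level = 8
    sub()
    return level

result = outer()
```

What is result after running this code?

Step 1: outer() sets level = 32.
Step 2: sub() uses nonlocal to reassign level = 8.
Step 3: result = 8

The answer is 8.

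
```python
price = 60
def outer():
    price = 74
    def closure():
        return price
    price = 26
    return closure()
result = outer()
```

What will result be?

Step 1: outer() sets price = 74, then later price = 26.
Step 2: closure() is called after price is reassigned to 26. Closures capture variables by reference, not by value.
Step 3: result = 26

The answer is 26.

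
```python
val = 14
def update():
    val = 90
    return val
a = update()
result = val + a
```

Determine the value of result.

Step 1: Global val = 14. update() returns local val = 90.
Step 2: a = 90. Global val still = 14.
Step 3: result = 14 + 90 = 104

The answer is 104.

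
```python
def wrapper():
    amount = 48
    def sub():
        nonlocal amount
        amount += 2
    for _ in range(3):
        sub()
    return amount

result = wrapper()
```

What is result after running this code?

Step 1: amount = 48.
Step 2: sub() is called 3 times in a loop, each adding 2 via nonlocal.
Step 3: amount = 48 + 2 * 3 = 54

The answer is 54.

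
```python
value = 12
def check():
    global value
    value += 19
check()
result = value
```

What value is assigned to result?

Step 1: value = 12 globally.
Step 2: check() modifies global value: value += 19 = 31.
Step 3: result = 31

The answer is 31.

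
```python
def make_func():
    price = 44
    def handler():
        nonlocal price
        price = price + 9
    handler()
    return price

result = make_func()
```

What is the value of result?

Step 1: make_func() sets price = 44.
Step 2: handler() uses nonlocal to modify price in make_func's scope: price = 44 + 9 = 53.
Step 3: make_func() returns the modified price = 53

The answer is 53.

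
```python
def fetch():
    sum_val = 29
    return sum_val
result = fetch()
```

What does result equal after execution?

Step 1: fetch() defines sum_val = 29 in its local scope.
Step 2: return sum_val finds the local variable sum_val = 29.
Step 3: result = 29

The answer is 29.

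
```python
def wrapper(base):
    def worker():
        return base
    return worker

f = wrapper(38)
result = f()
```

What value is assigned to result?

Step 1: wrapper(38) creates closure capturing base = 38.
Step 2: f() returns the captured base = 38.
Step 3: result = 38

The answer is 38.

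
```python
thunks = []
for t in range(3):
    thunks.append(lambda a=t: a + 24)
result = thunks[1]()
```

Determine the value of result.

Step 1: Default argument a=t captures t's value at definition time.
Step 2: thunks[1] was defined when t = 1, so a defaults to 1.
Step 3: result = 1 + 24 = 25 (default arg fixes the late binding issue)

The answer is 25.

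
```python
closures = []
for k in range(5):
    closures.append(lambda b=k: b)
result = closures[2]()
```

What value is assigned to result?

Step 1: Default argument b=k captures k's value at each iteration.
Step 2: closures[2] captured b = 2 when k was 2.
Step 3: result = 2

The answer is 2.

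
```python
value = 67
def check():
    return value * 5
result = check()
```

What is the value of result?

Step 1: value = 67 is defined globally.
Step 2: check() looks up value from global scope = 67, then computes 67 * 5 = 335.
Step 3: result = 335

The answer is 335.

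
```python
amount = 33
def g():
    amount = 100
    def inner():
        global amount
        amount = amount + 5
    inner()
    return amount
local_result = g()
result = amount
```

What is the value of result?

Step 1: Global amount = 33. g() creates local amount = 100.
Step 2: inner() declares global amount and adds 5: global amount = 33 + 5 = 38.
Step 3: g() returns its local amount = 100 (unaffected by inner).
Step 4: result = global amount = 38

The answer is 38.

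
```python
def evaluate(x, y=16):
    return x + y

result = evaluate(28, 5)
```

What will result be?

Step 1: evaluate(28, 5) overrides default y with 5.
Step 2: Returns 28 + 5 = 33.
Step 3: result = 33

The answer is 33.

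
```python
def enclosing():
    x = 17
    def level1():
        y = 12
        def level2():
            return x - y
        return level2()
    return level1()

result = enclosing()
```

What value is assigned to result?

Step 1: x = 17 in enclosing. y = 12 in level1.
Step 2: level2() reads x = 17 and y = 12 from enclosing scopes.
Step 3: result = 17 - 12 = 5

The answer is 5.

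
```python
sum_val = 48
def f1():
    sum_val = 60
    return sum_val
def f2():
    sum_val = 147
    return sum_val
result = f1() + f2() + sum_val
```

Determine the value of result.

Step 1: Each function shadows global sum_val with its own local.
Step 2: f1() returns 60, f2() returns 147.
Step 3: Global sum_val = 48 is unchanged. result = 60 + 147 + 48 = 255

The answer is 255.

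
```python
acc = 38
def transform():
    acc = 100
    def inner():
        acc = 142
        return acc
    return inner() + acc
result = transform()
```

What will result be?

Step 1: transform() has local acc = 100. inner() has local acc = 142.
Step 2: inner() returns its local acc = 142.
Step 3: transform() returns 142 + its own acc (100) = 242

The answer is 242.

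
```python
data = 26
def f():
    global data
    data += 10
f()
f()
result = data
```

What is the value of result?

Step 1: data = 26.
Step 2: First f(): data = 26 + 10 = 36.
Step 3: Second f(): data = 36 + 10 = 46. result = 46

The answer is 46.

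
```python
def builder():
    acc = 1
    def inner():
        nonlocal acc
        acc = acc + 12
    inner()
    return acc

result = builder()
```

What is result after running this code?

Step 1: builder() sets acc = 1.
Step 2: inner() uses nonlocal to modify acc in builder's scope: acc = 1 + 12 = 13.
Step 3: builder() returns the modified acc = 13

The answer is 13.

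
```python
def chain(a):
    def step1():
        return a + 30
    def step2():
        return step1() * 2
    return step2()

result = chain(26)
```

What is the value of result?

Step 1: chain(26) captures a = 26.
Step 2: step2() calls step1() which returns 26 + 30 = 56.
Step 3: step2() returns 56 * 2 = 112

The answer is 112.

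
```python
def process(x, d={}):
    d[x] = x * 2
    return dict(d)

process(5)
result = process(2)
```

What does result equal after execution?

Step 1: Mutable default dict is shared across calls.
Step 2: First call adds 5: 10. Second call adds 2: 4.
Step 3: result = {5: 10, 2: 4}

The answer is {5: 10, 2: 4}.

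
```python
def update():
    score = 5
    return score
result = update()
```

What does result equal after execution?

Step 1: update() defines score = 5 in its local scope.
Step 2: return score finds the local variable score = 5.
Step 3: result = 5

The answer is 5.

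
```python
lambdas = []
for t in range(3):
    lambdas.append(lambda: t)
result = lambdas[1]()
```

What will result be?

Step 1: The loop creates 3 lambdas, all referencing the same variable t.
Step 2: After the loop, t = 2 (final value).
Step 3: lambdas[1]() looks up t at call time and finds 2. This is the late binding gotcha. result = 2

The answer is 2.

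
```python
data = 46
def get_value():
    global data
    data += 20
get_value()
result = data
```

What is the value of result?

Step 1: data = 46 globally.
Step 2: get_value() modifies global data: data += 20 = 66.
Step 3: result = 66

The answer is 66.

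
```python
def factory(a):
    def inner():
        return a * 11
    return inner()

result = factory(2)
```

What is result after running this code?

Step 1: factory(2) binds parameter a = 2.
Step 2: inner() accesses a = 2 from enclosing scope.
Step 3: result = 2 * 11 = 22

The answer is 22.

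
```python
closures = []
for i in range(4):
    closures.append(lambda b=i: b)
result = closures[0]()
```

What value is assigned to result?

Step 1: Default argument b=i captures i's value at each iteration.
Step 2: closures[0] captured b = 0 when i was 0.
Step 3: result = 0

The answer is 0.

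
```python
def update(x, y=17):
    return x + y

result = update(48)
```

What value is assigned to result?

Step 1: update(48) uses default y = 17.
Step 2: Returns 48 + 17 = 65.
Step 3: result = 65

The answer is 65.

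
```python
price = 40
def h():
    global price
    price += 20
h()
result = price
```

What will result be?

Step 1: price = 40 globally.
Step 2: h() modifies global price: price += 20 = 60.
Step 3: result = 60

The answer is 60.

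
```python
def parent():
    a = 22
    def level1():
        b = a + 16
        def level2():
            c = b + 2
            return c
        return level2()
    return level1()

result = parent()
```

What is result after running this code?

Step 1: a = 22. b = a + 16 = 38.
Step 2: c = b + 2 = 38 + 2 = 40.
Step 3: result = 40

The answer is 40.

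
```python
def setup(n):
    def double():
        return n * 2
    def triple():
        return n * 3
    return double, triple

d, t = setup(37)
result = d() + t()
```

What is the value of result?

Step 1: Both closures capture the same n = 37.
Step 2: d() = 37 * 2 = 74, t() = 37 * 3 = 111.
Step 3: result = 74 + 111 = 185

The answer is 185.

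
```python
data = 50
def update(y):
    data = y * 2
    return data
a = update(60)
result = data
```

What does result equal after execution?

Step 1: Global data = 50.
Step 2: update(60) creates local data = 60 * 2 = 120.
Step 3: Global data unchanged because no global keyword. result = 50

The answer is 50.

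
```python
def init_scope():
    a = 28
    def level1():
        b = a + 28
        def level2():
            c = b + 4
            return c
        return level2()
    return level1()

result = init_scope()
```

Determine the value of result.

Step 1: a = 28. b = a + 28 = 56.
Step 2: c = b + 4 = 56 + 4 = 60.
Step 3: result = 60

The answer is 60.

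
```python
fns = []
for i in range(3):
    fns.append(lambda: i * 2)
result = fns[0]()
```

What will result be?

Step 1: All lambdas reference the same variable i (late binding).
Step 2: After the loop, i = 2. Every lambda returns i * 2.
Step 3: fns[0]() = 2 * 2 = 4

The answer is 4.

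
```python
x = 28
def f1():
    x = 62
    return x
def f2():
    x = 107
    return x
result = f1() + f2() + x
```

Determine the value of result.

Step 1: Each function shadows global x with its own local.
Step 2: f1() returns 62, f2() returns 107.
Step 3: Global x = 28 is unchanged. result = 62 + 107 + 28 = 197

The answer is 197.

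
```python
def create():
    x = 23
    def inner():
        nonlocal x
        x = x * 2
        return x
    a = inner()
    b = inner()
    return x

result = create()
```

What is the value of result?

Step 1: x starts at 23.
Step 2: First inner(): x = 23 * 2 = 46.
Step 3: Second inner(): x = 46 * 2 = 92.
Step 4: result = 92

The answer is 92.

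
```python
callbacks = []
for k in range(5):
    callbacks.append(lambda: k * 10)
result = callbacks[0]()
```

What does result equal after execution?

Step 1: All lambdas reference the same variable k (late binding).
Step 2: After the loop, k = 4. Every lambda returns k * 10.
Step 3: callbacks[0]() = 4 * 10 = 40

The answer is 40.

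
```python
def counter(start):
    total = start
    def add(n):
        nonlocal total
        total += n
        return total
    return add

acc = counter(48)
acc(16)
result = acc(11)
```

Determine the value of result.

Step 1: counter(48) creates closure with total = 48.
Step 2: First acc(16): total = 48 + 16 = 64.
Step 3: Second acc(11): total = 64 + 11 = 75. result = 75

The answer is 75.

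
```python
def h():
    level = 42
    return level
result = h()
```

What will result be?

Step 1: h() defines level = 42 in its local scope.
Step 2: return level finds the local variable level = 42.
Step 3: result = 42

The answer is 42.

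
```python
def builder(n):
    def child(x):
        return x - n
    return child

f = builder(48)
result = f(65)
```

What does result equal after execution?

Step 1: builder(48) creates a closure capturing n = 48.
Step 2: f(65) computes 65 - 48 = 17.
Step 3: result = 17

The answer is 17.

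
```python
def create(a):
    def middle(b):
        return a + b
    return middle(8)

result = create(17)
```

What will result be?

Step 1: create(17) passes a = 17.
Step 2: middle(8) has b = 8, reads a = 17 from enclosing.
Step 3: result = 17 + 8 = 25

The answer is 25.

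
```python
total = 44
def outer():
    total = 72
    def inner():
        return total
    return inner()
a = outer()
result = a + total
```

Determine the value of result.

Step 1: outer() has local total = 72. inner() reads from enclosing.
Step 2: outer() returns 72. Global total = 44 unchanged.
Step 3: result = 72 + 44 = 116

The answer is 116.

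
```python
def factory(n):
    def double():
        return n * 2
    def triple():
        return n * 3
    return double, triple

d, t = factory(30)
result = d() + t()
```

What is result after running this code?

Step 1: Both closures capture the same n = 30.
Step 2: d() = 30 * 2 = 60, t() = 30 * 3 = 90.
Step 3: result = 60 + 90 = 150

The answer is 150.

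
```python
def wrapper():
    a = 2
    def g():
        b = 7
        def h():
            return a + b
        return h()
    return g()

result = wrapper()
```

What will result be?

Step 1: wrapper() defines a = 2. g() defines b = 7.
Step 2: h() accesses both from enclosing scopes: a = 2, b = 7.
Step 3: result = 2 + 7 = 9

The answer is 9.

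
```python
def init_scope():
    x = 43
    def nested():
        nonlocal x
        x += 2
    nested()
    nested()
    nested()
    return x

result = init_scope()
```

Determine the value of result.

Step 1: x starts at 43.
Step 2: nested() is called 3 times, each adding 2.
Step 3: x = 43 + 2 * 3 = 49

The answer is 49.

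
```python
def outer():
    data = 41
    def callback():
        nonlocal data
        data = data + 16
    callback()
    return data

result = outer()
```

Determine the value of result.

Step 1: outer() sets data = 41.
Step 2: callback() uses nonlocal to modify data in outer's scope: data = 41 + 16 = 57.
Step 3: outer() returns the modified data = 57

The answer is 57.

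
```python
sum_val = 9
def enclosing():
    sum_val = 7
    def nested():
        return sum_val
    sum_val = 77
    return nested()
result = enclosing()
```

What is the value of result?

Step 1: enclosing() sets sum_val = 7, then later sum_val = 77.
Step 2: nested() is called after sum_val is reassigned to 77. Closures capture variables by reference, not by value.
Step 3: result = 77

The answer is 77.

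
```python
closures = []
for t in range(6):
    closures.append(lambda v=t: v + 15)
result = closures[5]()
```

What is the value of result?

Step 1: Default argument v=t captures t's value at definition time.
Step 2: closures[5] was defined when t = 5, so v defaults to 5.
Step 3: result = 5 + 15 = 20 (default arg fixes the late binding issue)

The answer is 20.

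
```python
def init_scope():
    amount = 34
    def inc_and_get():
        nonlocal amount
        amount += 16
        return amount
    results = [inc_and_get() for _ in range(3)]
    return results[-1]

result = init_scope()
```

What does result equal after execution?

Step 1: amount = 34.
Step 2: Three calls to inc_and_get(), each adding 16.
Step 3: Last value = 34 + 16 * 3 = 82

The answer is 82.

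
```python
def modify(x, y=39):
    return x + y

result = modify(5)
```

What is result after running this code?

Step 1: modify(5) uses default y = 39.
Step 2: Returns 5 + 39 = 44.
Step 3: result = 44

The answer is 44.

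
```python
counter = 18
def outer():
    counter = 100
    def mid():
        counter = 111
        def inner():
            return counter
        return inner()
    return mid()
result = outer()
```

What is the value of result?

Step 1: Three levels of shadowing: global 18, outer 100, mid 111.
Step 2: inner() finds counter = 111 in enclosing mid() scope.
Step 3: result = 111

The answer is 111.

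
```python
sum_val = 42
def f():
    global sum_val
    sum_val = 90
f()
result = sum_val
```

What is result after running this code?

Step 1: sum_val = 42 globally.
Step 2: f() declares global sum_val and sets it to 90.
Step 3: After f(), global sum_val = 90. result = 90

The answer is 90.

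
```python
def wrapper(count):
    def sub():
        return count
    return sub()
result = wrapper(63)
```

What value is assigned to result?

Step 1: wrapper(63) binds parameter count = 63.
Step 2: sub() looks up count in enclosing scope and finds the parameter count = 63.
Step 3: result = 63

The answer is 63.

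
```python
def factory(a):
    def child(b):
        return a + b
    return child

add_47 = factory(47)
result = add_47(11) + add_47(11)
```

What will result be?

Step 1: add_47 captures a = 47.
Step 2: add_47(11) = 47 + 11 = 58, called twice.
Step 3: result = 58 + 58 = 116

The answer is 116.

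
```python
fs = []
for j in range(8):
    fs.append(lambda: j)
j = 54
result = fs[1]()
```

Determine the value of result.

Step 1: Lambdas capture the variable j by reference, not by value.
Step 2: After the loop, j is reassigned to 54.
Step 3: fs[1]() looks up the current j = 54. result = 54

The answer is 54.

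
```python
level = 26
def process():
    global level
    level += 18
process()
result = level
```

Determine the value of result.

Step 1: level = 26 globally.
Step 2: process() modifies global level: level += 18 = 44.
Step 3: result = 44

The answer is 44.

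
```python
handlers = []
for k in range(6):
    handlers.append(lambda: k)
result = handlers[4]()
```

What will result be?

Step 1: The loop creates 6 lambdas, all referencing the same variable k.
Step 2: After the loop, k = 5 (final value).
Step 3: handlers[4]() looks up k at call time and finds 5. This is the late binding gotcha. result = 5

The answer is 5.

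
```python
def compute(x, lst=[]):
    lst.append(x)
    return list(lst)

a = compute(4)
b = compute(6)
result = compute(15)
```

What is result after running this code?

Step 1: Default list is shared. list() creates copies for return values.
Step 2: Internal list grows: [4] -> [4, 6] -> [4, 6, 15].
Step 3: result = [4, 6, 15]

The answer is [4, 6, 15].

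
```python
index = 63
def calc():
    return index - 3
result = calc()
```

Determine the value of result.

Step 1: index = 63 is defined globally.
Step 2: calc() looks up index from global scope = 63, then computes 63 - 3 = 60.
Step 3: result = 60

The answer is 60.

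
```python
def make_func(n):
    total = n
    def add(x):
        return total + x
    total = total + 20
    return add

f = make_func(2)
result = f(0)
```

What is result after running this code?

Step 1: make_func(2) sets total = 2, then total = 2 + 20 = 22.
Step 2: Closures capture by reference, so add sees total = 22.
Step 3: f(0) returns 22 + 0 = 22

The answer is 22.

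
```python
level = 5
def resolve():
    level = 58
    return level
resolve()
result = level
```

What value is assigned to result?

Step 1: level = 5 globally.
Step 2: resolve() creates a LOCAL level = 58 (no global keyword!).
Step 3: The global level is unchanged. result = 5

The answer is 5.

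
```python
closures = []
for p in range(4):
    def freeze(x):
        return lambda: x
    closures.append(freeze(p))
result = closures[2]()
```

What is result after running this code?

Step 1: freeze(p) creates a new scope capturing x = p at call time.
Step 2: closures[2] = freeze(2), so its lambda captures x = 2.
Step 3: result = 2 (closure factory fixes late binding)

The answer is 2.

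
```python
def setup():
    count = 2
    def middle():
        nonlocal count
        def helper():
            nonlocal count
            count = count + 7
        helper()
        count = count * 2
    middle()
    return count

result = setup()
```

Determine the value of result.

Step 1: count = 2.
Step 2: helper() adds 7: count = 2 + 7 = 9.
Step 3: middle() doubles: count = 9 * 2 = 18.
Step 4: result = 18

The answer is 18.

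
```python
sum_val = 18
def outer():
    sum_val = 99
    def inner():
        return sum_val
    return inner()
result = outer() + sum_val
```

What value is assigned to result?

Step 1: Global sum_val = 18. outer() shadows with sum_val = 99.
Step 2: inner() returns enclosing sum_val = 99. outer() = 99.
Step 3: result = 99 + global sum_val (18) = 117

The answer is 117.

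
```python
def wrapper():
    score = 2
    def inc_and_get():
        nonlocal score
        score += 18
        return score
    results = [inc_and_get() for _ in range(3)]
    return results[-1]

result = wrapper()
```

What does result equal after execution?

Step 1: score = 2.
Step 2: Three calls to inc_and_get(), each adding 18.
Step 3: Last value = 2 + 18 * 3 = 56

The answer is 56.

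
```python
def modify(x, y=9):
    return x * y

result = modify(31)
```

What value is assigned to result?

Step 1: modify(31) uses default y = 9.
Step 2: Returns 31 * 9 = 279.
Step 3: result = 279

The answer is 279.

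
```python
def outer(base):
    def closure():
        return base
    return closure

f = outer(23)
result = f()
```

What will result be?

Step 1: outer(23) creates closure capturing base = 23.
Step 2: f() returns the captured base = 23.
Step 3: result = 23

The answer is 23.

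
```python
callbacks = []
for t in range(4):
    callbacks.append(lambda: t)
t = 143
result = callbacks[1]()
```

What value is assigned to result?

Step 1: Lambdas capture the variable t by reference, not by value.
Step 2: After the loop, t is reassigned to 143.
Step 3: callbacks[1]() looks up the current t = 143. result = 143

The answer is 143.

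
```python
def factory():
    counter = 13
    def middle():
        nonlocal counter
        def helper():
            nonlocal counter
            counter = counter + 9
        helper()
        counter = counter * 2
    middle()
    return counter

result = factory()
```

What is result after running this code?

Step 1: counter = 13.
Step 2: helper() adds 9: counter = 13 + 9 = 22.
Step 3: middle() doubles: counter = 22 * 2 = 44.
Step 4: result = 44

The answer is 44.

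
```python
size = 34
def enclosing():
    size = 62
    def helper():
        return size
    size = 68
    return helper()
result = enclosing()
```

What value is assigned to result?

Step 1: enclosing() sets size = 62, then later size = 68.
Step 2: helper() is called after size is reassigned to 68. Closures capture variables by reference, not by value.
Step 3: result = 68

The answer is 68.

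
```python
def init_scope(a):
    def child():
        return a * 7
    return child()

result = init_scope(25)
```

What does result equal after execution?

Step 1: init_scope(25) binds parameter a = 25.
Step 2: child() accesses a = 25 from enclosing scope.
Step 3: result = 25 * 7 = 175

The answer is 175.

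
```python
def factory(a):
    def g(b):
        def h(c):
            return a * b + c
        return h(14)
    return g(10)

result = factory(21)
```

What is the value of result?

Step 1: a = 21, b = 10, c = 14.
Step 2: h() computes a * b + c = 21 * 10 + 14 = 224.
Step 3: result = 224

The answer is 224.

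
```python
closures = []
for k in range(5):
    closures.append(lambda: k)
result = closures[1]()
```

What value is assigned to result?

Step 1: The loop creates 5 lambdas, all referencing the same variable k.
Step 2: After the loop, k = 4 (final value).
Step 3: closures[1]() looks up k at call time and finds 4. This is the late binding gotcha. result = 4

The answer is 4.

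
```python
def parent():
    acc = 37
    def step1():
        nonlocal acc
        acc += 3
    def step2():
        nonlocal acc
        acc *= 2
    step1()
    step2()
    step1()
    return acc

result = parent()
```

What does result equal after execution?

Step 1: acc = 37.
Step 2: step1(): acc = 37 + 3 = 40.
Step 3: step2(): acc = 40 * 2 = 80.
Step 4: step1(): acc = 80 + 3 = 83. result = 83

The answer is 83.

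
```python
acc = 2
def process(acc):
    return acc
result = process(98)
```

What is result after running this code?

Step 1: Global acc = 2.
Step 2: process(98) takes parameter acc = 98, which shadows the global.
Step 3: result = 98

The answer is 98.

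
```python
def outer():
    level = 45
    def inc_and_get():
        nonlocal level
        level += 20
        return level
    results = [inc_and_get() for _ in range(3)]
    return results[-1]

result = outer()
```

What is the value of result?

Step 1: level = 45.
Step 2: Three calls to inc_and_get(), each adding 20.
Step 3: Last value = 45 + 20 * 3 = 105

The answer is 105.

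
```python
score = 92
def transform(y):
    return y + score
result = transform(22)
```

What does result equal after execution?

Step 1: score = 92 is defined globally.
Step 2: transform(22) uses parameter y = 22 and looks up score from global scope = 92.
Step 3: result = 22 + 92 = 114

The answer is 114.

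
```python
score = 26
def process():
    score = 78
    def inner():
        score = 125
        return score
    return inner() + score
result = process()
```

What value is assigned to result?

Step 1: process() has local score = 78. inner() has local score = 125.
Step 2: inner() returns its local score = 125.
Step 3: process() returns 125 + its own score (78) = 203

The answer is 203.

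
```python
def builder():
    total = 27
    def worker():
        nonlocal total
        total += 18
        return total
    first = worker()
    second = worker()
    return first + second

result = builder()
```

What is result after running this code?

Step 1: total starts at 27.
Step 2: First call: total = 27 + 18 = 45, returns 45.
Step 3: Second call: total = 45 + 18 = 63, returns 63.
Step 4: result = 45 + 63 = 108

The answer is 108.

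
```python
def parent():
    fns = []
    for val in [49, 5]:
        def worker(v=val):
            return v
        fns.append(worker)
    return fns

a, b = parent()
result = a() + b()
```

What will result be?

Step 1: Default argument v=val captures val at each iteration.
Step 2: a() returns 49 (captured at first iteration), b() returns 5 (captured at second).
Step 3: result = 49 + 5 = 54

The answer is 54.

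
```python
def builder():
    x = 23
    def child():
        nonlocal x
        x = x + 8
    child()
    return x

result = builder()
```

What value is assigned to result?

Step 1: builder() sets x = 23.
Step 2: child() uses nonlocal to modify x in builder's scope: x = 23 + 8 = 31.
Step 3: builder() returns the modified x = 31

The answer is 31.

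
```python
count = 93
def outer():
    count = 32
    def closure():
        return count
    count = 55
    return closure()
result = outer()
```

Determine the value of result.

Step 1: outer() sets count = 32, then later count = 55.
Step 2: closure() is called after count is reassigned to 55. Closures capture variables by reference, not by value.
Step 3: result = 55

The answer is 55.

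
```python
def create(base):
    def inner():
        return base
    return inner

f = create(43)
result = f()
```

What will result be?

Step 1: create(43) creates closure capturing base = 43.
Step 2: f() returns the captured base = 43.
Step 3: result = 43

The answer is 43.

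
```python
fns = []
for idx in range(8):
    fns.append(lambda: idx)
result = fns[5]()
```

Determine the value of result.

Step 1: The loop creates 8 lambdas, all referencing the same variable idx.
Step 2: After the loop, idx = 7 (final value).
Step 3: fns[5]() looks up idx at call time and finds 7. This is the late binding gotcha. result = 7

The answer is 7.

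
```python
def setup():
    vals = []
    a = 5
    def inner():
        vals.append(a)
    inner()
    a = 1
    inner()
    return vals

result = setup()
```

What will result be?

Step 1: a = 5. inner() appends current a to vals.
Step 2: First inner(): appends 5. Then a = 1.
Step 3: Second inner(): appends 1 (closure sees updated a). result = [5, 1]

The answer is [5, 1].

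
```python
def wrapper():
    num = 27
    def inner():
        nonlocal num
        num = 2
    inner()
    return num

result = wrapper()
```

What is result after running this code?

Step 1: wrapper() sets num = 27.
Step 2: inner() uses nonlocal to reassign num = 2.
Step 3: result = 2

The answer is 2.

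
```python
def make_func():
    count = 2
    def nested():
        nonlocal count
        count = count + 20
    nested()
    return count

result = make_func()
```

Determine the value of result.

Step 1: make_func() sets count = 2.
Step 2: nested() uses nonlocal to modify count in make_func's scope: count = 2 + 20 = 22.
Step 3: make_func() returns the modified count = 22

The answer is 22.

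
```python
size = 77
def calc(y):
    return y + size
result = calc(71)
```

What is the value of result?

Step 1: size = 77 is defined globally.
Step 2: calc(71) uses parameter y = 71 and looks up size from global scope = 77.
Step 3: result = 71 + 77 = 148

The answer is 148.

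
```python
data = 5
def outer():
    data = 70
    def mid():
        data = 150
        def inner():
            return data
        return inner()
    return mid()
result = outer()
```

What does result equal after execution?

Step 1: Three levels of shadowing: global 5, outer 70, mid 150.
Step 2: inner() finds data = 150 in enclosing mid() scope.
Step 3: result = 150

The answer is 150.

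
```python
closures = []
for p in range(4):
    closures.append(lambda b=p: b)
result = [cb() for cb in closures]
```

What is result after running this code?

Step 1: Default arg b=p captures p at each iteration.
Step 2: Each lambda has its own default: 0, 1, ..., 3.
Step 3: result = [0, 1, 2, 3]

The answer is [0, 1, 2, 3].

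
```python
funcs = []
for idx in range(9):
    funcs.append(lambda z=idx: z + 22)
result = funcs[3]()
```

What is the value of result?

Step 1: Default argument z=idx captures idx's value at definition time.
Step 2: funcs[3] was defined when idx = 3, so z defaults to 3.
Step 3: result = 3 + 22 = 25 (default arg fixes the late binding issue)

The answer is 25.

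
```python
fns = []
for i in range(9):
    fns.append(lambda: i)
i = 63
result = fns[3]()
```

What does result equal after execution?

Step 1: Lambdas capture the variable i by reference, not by value.
Step 2: After the loop, i is reassigned to 63.
Step 3: fns[3]() looks up the current i = 63. result = 63

The answer is 63.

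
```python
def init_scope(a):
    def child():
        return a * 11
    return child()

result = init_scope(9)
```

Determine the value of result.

Step 1: init_scope(9) binds parameter a = 9.
Step 2: child() accesses a = 9 from enclosing scope.
Step 3: result = 9 * 11 = 99

The answer is 99.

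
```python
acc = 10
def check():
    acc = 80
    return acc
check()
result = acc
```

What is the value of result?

Step 1: Global acc = 10.
Step 2: check() creates local acc = 80 (shadow, not modification).
Step 3: After check() returns, global acc is unchanged. result = 10

The answer is 10.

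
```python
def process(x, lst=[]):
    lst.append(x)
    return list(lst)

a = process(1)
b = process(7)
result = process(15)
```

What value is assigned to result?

Step 1: Default list is shared. list() creates copies for return values.
Step 2: Internal list grows: [1] -> [1, 7] -> [1, 7, 15].
Step 3: result = [1, 7, 15]

The answer is [1, 7, 15].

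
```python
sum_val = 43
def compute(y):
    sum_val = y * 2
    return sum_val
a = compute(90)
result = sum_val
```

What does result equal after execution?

Step 1: Global sum_val = 43.
Step 2: compute(90) creates local sum_val = 90 * 2 = 180.
Step 3: Global sum_val unchanged because no global keyword. result = 43

The answer is 43.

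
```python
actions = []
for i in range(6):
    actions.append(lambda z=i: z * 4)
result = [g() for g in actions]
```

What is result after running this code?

Step 1: Default arg z=i captures i at each iteration.
Step 2: actions[k] has z defaulting to k, returns k * 4.
Step 3: result = [0, 4, 8, 12, 16, 20]

The answer is [0, 4, 8, 12, 16, 20].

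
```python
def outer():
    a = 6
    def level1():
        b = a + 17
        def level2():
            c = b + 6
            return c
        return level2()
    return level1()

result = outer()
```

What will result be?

Step 1: a = 6. b = a + 17 = 23.
Step 2: c = b + 6 = 23 + 6 = 29.
Step 3: result = 29

The answer is 29.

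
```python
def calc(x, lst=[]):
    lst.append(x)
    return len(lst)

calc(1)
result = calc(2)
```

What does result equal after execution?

Step 1: Mutable default list persists between calls.
Step 2: First call: lst = [1], len = 1. Second call: lst = [1, 2], len = 2.
Step 3: result = 2

The answer is 2.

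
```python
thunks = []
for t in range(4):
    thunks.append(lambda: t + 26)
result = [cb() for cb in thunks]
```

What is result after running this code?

Step 1: All lambdas capture t by reference. After the loop, t = 3.
Step 2: Each call returns 3 + 26 = 29.
Step 3: result = [29, 29, 29, 29]

The answer is [29, 29, 29, 29].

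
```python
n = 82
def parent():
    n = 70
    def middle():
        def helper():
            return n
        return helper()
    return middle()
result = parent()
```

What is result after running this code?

Step 1: parent() defines n = 70. middle() and helper() have no local n.
Step 2: helper() checks local (none), enclosing middle() (none), enclosing parent() and finds n = 70.
Step 3: result = 70

The answer is 70.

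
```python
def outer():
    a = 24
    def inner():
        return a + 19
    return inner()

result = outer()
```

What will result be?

Step 1: outer() defines a = 24.
Step 2: inner() reads a = 24 from enclosing scope, returns 24 + 19 = 43.
Step 3: result = 43

The answer is 43.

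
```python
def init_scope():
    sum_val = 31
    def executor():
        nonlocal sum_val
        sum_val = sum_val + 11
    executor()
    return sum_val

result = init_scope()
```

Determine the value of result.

Step 1: init_scope() sets sum_val = 31.
Step 2: executor() uses nonlocal to modify sum_val in init_scope's scope: sum_val = 31 + 11 = 42.
Step 3: init_scope() returns the modified sum_val = 42

The answer is 42.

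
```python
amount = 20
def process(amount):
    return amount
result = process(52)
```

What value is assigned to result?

Step 1: Global amount = 20.
Step 2: process(52) takes parameter amount = 52, which shadows the global.
Step 3: result = 52

The answer is 52.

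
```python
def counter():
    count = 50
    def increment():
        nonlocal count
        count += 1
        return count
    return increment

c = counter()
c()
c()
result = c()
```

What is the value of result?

Step 1: counter() creates closure with count = 50.
Step 2: Each c() call increments count via nonlocal. After 3 calls: 50 + 3 = 53.
Step 3: result = 53

The answer is 53.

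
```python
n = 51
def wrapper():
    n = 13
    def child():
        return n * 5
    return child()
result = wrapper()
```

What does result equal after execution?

Step 1: wrapper() shadows global n with n = 13.
Step 2: child() finds n = 13 in enclosing scope, computes 13 * 5 = 65.
Step 3: result = 65

The answer is 65.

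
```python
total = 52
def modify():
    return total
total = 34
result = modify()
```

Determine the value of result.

Step 1: total is first set to 52, then reassigned to 34.
Step 2: modify() is called after the reassignment, so it looks up the current global total = 34.
Step 3: result = 34

The answer is 34.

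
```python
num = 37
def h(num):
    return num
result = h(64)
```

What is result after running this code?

Step 1: Global num = 37.
Step 2: h(64) takes parameter num = 64, which shadows the global.
Step 3: result = 64

The answer is 64.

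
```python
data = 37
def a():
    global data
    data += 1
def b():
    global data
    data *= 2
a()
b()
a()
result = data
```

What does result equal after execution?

Step 1: data = 37.
Step 2: a(): data = 37 + 1 = 38.
Step 3: b(): data = 38 * 2 = 76.
Step 4: a(): data = 76 + 1 = 77

The answer is 77.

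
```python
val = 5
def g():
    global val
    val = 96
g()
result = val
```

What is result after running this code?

Step 1: val = 5 globally.
Step 2: g() declares global val and sets it to 96.
Step 3: After g(), global val = 96. result = 96

The answer is 96.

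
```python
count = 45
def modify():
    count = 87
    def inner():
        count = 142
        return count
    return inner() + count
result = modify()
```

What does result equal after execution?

Step 1: modify() has local count = 87. inner() has local count = 142.
Step 2: inner() returns its local count = 142.
Step 3: modify() returns 142 + its own count (87) = 229

The answer is 229.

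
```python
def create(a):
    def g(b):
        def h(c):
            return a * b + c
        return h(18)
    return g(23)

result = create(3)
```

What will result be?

Step 1: a = 3, b = 23, c = 18.
Step 2: h() computes a * b + c = 3 * 23 + 18 = 87.
Step 3: result = 87

The answer is 87.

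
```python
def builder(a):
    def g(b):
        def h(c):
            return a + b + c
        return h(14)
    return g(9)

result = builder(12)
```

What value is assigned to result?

Step 1: a = 12, b = 9, c = 14 across three nested scopes.
Step 2: h() accesses all three via LEGB rule.
Step 3: result = 12 + 9 + 14 = 35

The answer is 35.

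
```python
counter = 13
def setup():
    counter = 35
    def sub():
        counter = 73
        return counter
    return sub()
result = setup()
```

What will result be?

Step 1: Three scopes define counter: global (13), setup (35), sub (73).
Step 2: sub() has its own local counter = 73, which shadows both enclosing and global.
Step 3: result = 73 (local wins in LEGB)

The answer is 73.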